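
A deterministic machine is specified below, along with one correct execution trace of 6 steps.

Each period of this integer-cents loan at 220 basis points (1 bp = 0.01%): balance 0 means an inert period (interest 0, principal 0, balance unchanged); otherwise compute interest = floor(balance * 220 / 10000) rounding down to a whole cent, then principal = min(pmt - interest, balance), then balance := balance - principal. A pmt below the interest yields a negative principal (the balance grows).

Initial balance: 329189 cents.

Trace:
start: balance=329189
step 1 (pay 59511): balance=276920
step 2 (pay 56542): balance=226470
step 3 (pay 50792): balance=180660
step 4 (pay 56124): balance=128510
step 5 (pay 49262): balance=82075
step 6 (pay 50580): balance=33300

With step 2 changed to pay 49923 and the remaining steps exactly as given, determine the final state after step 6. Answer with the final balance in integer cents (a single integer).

(re-executing from step 2 with the substitution; state before step 2: balance=276920)
step 2 (pay 49923): balance=233089
step 3 (pay 50792): balance=187424
step 4 (pay 56124): balance=135423
step 5 (pay 49262): balance=89140
step 6 (pay 50580): balance=40521

40521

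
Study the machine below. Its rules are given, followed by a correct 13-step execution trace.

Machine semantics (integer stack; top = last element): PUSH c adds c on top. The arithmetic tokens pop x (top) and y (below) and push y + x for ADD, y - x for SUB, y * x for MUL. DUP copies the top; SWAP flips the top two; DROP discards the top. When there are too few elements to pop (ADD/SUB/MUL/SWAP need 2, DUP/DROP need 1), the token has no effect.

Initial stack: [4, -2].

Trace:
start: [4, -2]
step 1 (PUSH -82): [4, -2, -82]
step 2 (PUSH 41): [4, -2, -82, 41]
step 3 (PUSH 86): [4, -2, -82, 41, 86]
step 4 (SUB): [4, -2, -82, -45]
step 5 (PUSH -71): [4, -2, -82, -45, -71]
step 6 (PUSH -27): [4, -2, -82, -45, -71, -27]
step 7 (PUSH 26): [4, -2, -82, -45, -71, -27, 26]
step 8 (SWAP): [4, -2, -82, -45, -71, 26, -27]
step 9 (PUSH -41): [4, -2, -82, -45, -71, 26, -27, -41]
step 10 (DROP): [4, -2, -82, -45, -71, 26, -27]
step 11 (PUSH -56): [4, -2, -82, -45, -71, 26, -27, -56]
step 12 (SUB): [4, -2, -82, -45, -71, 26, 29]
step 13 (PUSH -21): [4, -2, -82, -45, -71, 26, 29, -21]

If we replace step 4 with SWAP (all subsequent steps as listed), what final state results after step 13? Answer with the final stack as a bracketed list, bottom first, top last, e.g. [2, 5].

[4, -2, -82, 86, 41, -71, 26, 29, -21]

(re-executing from step 4 with the substitution; state before step 4: [4, -2, -82, 41, 86])
step 4 (SWAP): [4, -2, -82, 86, 41]
step 5 (PUSH -71): [4, -2, -82, 86, 41, -71]
step 6 (PUSH -27): [4, -2, -82, 86, 41, -71, -27]
step 7 (PUSH 26): [4, -2, -82, 86, 41, -71, -27, 26]
step 8 (SWAP): [4, -2, -82, 86, 41, -71, 26, -27]
step 9 (PUSH -41): [4, -2, -82, 86, 41, -71, 26, -27, -41]
step 10 (DROP): [4, -2, -82, 86, 41, -71, 26, -27]
step 11 (PUSH -56): [4, -2, -82, 86, 41, -71, 26, -27, -56]
step 12 (SUB): [4, -2, -82, 86, 41, -71, 26, 29]
step 13 (PUSH -21): [4, -2, -82, 86, 41, -71, 26, 29, -21]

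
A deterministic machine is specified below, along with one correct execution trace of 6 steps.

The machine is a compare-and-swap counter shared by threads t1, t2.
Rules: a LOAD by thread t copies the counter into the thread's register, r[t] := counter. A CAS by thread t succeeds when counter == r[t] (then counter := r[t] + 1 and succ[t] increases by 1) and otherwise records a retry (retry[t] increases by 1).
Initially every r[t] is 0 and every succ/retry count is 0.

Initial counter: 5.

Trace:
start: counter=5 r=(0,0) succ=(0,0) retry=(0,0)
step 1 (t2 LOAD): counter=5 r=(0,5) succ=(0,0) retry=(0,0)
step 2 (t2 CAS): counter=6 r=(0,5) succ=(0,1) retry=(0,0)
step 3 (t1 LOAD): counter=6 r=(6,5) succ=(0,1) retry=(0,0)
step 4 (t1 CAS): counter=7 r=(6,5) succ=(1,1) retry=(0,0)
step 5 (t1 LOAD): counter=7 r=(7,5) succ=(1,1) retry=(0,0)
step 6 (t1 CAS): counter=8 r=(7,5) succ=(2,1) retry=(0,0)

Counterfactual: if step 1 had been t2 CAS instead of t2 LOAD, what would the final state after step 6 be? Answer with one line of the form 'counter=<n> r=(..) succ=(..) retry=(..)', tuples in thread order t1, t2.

counter=7 r=(6,0) succ=(2,0) retry=(0,2)

(re-executing from step 1 with the substitution; state before step 1: counter=5 r=(0,0) succ=(0,0) retry=(0,0))
step 1 (t2 CAS): counter=5 r=(0,0) succ=(0,0) retry=(0,1)
step 2 (t2 CAS): counter=5 r=(0,0) succ=(0,0) retry=(0,2)
step 3 (t1 LOAD): counter=5 r=(5,0) succ=(0,0) retry=(0,2)
step 4 (t1 CAS): counter=6 r=(5,0) succ=(1,0) retry=(0,2)
step 5 (t1 LOAD): counter=6 r=(6,0) succ=(1,0) retry=(0,2)
step 6 (t1 CAS): counter=7 r=(6,0) succ=(2,0) retry=(0,2)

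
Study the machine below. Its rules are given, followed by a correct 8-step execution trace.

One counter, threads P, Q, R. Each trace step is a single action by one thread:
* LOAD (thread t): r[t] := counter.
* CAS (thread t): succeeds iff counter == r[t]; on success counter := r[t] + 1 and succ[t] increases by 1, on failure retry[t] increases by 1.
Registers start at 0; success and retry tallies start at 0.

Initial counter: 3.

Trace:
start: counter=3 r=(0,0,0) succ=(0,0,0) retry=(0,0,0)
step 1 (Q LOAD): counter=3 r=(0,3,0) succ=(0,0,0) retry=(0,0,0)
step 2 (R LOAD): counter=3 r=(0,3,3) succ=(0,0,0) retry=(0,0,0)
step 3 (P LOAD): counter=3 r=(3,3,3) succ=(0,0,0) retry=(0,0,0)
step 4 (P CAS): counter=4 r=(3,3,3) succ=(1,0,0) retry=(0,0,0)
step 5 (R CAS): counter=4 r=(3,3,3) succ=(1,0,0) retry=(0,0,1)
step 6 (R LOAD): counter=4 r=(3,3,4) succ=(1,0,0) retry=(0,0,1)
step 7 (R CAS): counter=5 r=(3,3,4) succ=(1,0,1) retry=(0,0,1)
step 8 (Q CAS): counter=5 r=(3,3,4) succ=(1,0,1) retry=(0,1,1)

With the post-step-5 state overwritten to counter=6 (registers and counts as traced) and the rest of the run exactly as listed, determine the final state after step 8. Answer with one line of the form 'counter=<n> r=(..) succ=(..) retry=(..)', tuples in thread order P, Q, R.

counter=7 r=(3,3,6) succ=(1,0,1) retry=(0,1,1)

state after step 5 := counter=6 r=(3,3,3) succ=(1,0,0) retry=(0,0,1)
step 6 (R LOAD): counter=6 r=(3,3,6) succ=(1,0,0) retry=(0,0,1)
step 7 (R CAS): counter=7 r=(3,3,6) succ=(1,0,1) retry=(0,0,1)
step 8 (Q CAS): counter=7 r=(3,3,6) succ=(1,0,1) retry=(0,1,1)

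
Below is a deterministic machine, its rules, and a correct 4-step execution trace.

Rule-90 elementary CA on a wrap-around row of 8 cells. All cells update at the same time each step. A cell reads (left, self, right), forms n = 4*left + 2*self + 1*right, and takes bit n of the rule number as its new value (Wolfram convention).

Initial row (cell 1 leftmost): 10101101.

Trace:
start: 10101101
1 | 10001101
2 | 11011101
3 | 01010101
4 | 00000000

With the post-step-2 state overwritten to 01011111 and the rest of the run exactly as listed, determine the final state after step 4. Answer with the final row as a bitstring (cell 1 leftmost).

10101010

state after step 2 := 01011111
3 | 00010001
4 | 10101010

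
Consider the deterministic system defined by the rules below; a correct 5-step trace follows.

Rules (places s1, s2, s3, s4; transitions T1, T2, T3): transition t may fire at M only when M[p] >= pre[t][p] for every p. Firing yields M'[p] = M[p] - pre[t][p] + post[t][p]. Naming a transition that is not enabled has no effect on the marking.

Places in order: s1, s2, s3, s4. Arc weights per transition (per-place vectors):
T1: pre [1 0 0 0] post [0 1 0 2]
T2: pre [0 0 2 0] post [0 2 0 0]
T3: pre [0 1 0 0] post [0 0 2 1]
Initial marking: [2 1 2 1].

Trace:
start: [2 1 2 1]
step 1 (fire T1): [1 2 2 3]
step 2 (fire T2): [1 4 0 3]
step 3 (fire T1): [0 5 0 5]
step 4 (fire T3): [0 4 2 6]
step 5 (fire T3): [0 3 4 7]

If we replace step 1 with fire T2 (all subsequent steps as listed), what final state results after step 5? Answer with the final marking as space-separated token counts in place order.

1 2 4 5

(re-executing from step 1 with the substitution; state before step 1: [2 1 2 1])
step 1 (fire T2): [2 3 0 1]
step 2 (fire T2): [2 3 0 1]
step 3 (fire T1): [1 4 0 3]
step 4 (fire T3): [1 3 2 4]
step 5 (fire T3): [1 2 4 5]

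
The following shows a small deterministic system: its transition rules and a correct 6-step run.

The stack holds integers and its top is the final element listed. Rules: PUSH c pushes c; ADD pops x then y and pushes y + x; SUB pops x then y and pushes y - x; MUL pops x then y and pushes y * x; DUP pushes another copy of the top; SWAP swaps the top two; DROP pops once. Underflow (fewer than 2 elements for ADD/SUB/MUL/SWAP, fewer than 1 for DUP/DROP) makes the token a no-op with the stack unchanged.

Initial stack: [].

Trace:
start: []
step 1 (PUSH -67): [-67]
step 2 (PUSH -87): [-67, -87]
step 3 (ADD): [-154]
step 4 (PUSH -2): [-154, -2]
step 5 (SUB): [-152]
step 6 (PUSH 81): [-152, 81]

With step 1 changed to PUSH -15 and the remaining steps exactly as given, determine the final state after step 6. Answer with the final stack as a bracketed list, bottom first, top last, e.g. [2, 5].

(re-executing from step 1 with the substitution; state before step 1: [])
step 1 (PUSH -15): [-15]
step 2 (PUSH -87): [-15, -87]
step 3 (ADD): [-102]
step 4 (PUSH -2): [-102, -2]
step 5 (SUB): [-100]
step 6 (PUSH 81): [-100, 81]

[-100, 81]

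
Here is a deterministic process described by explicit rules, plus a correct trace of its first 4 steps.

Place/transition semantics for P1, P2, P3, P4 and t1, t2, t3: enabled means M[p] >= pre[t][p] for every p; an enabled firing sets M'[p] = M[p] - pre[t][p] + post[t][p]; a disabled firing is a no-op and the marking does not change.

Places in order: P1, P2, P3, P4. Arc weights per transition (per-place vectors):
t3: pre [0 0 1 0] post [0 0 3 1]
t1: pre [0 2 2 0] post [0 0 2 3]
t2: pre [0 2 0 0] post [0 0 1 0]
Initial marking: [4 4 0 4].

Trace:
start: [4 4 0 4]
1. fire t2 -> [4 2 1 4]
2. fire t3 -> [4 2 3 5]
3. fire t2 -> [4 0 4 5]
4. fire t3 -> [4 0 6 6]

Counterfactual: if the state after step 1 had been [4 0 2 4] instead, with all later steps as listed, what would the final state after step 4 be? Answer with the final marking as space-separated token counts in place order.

state after step 1 := [4 0 2 4]
2. fire t3 -> [4 0 4 5]
3. fire t2 -> [4 0 4 5]
4. fire t3 -> [4 0 6 6]

4 0 6 6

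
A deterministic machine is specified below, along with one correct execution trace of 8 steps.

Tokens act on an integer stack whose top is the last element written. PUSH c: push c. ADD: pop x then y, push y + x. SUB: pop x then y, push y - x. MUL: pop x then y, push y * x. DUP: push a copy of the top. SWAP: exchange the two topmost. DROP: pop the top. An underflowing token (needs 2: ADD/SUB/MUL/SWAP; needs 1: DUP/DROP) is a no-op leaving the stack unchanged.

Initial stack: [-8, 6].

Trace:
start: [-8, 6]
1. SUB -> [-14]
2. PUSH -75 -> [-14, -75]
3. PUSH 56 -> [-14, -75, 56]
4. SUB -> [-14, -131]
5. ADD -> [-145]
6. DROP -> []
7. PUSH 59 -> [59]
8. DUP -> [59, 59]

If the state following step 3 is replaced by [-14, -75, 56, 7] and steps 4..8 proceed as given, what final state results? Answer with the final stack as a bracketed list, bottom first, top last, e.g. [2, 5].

[-14, 59, 59]

state after step 3 := [-14, -75, 56, 7]
4. SUB -> [-14, -75, 49]
5. ADD -> [-14, -26]
6. DROP -> [-14]
7. PUSH 59 -> [-14, 59]
8. DUP -> [-14, 59, 59]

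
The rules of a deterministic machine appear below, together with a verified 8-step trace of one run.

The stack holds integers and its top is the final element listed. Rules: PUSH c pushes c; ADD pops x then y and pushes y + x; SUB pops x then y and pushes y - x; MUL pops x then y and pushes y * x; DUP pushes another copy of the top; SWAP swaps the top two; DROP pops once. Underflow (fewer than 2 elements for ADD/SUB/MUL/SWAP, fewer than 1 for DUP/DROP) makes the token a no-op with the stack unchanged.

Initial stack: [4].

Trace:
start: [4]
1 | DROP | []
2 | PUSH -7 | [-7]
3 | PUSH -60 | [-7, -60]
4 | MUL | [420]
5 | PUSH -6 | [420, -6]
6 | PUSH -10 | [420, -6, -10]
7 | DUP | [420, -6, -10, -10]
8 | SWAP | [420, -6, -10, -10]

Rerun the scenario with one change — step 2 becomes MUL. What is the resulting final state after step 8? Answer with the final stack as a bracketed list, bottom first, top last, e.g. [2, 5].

[-60, -6, -10, -10]

(re-executing from step 2 with the substitution; state before step 2: [])
2 | MUL | []
3 | PUSH -60 | [-60]
4 | MUL | [-60]
5 | PUSH -6 | [-60, -6]
6 | PUSH -10 | [-60, -6, -10]
7 | DUP | [-60, -6, -10, -10]
8 | SWAP | [-60, -6, -10, -10]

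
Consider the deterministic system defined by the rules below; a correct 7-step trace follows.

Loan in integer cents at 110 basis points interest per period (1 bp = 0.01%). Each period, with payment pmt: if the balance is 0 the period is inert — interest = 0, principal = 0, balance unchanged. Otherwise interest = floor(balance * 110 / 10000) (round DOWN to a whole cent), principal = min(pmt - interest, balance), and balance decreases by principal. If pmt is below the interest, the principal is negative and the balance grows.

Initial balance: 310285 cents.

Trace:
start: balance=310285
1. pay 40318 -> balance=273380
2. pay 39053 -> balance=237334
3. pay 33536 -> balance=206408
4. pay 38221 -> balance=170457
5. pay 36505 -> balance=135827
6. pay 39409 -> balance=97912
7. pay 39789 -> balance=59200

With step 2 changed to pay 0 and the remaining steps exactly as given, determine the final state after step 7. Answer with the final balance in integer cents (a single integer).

100448

(re-executing from step 2 with the substitution; state before step 2: balance=273380)
2. pay 0 -> balance=276387
3. pay 33536 -> balance=245891
4. pay 38221 -> balance=210374
5. pay 36505 -> balance=176183
6. pay 39409 -> balance=138712
7. pay 39789 -> balance=100448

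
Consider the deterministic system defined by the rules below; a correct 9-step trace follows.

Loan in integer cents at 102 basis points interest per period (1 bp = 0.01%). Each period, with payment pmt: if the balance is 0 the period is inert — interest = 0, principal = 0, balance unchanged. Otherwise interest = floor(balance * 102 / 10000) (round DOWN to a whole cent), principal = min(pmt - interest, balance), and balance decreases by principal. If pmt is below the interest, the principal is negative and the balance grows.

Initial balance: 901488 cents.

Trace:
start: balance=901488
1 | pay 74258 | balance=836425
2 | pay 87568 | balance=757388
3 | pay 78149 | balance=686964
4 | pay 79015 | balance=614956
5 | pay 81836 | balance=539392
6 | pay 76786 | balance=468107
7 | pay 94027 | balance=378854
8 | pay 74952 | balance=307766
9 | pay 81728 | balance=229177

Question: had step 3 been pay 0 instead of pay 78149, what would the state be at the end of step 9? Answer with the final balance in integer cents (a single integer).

312232

(re-executing from step 3 with the substitution; state before step 3: balance=757388)
3 | pay 0 | balance=765113
4 | pay 79015 | balance=693902
5 | pay 81836 | balance=619143
6 | pay 76786 | balance=548672
7 | pay 94027 | balance=460241
8 | pay 74952 | balance=389983
9 | pay 81728 | balance=312232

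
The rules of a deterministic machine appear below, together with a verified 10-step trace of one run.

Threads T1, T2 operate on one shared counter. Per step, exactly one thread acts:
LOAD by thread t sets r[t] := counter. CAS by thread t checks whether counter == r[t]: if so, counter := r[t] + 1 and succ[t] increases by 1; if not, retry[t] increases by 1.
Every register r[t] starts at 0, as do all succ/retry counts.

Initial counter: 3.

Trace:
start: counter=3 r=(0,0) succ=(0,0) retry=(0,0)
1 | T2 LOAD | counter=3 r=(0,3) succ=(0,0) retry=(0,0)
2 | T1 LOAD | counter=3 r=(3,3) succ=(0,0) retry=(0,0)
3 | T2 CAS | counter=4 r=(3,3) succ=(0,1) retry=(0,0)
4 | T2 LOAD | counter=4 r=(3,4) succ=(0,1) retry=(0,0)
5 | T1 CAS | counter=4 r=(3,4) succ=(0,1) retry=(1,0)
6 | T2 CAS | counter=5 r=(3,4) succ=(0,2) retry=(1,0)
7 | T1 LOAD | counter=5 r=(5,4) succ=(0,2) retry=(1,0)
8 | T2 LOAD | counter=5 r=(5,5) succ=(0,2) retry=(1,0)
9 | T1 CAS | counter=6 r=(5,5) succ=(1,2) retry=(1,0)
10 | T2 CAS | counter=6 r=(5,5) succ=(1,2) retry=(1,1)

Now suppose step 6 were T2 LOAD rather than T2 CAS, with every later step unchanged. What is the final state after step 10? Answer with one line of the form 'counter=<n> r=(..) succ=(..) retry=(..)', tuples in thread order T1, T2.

counter=5 r=(4,4) succ=(1,1) retry=(1,1)

(re-executing from step 6 with the substitution; state before step 6: counter=4 r=(3,4) succ=(0,1) retry=(1,0))
6 | T2 LOAD | counter=4 r=(3,4) succ=(0,1) retry=(1,0)
7 | T1 LOAD | counter=4 r=(4,4) succ=(0,1) retry=(1,0)
8 | T2 LOAD | counter=4 r=(4,4) succ=(0,1) retry=(1,0)
9 | T1 CAS | counter=5 r=(4,4) succ=(1,1) retry=(1,0)
10 | T2 CAS | counter=5 r=(4,4) succ=(1,1) retry=(1,1)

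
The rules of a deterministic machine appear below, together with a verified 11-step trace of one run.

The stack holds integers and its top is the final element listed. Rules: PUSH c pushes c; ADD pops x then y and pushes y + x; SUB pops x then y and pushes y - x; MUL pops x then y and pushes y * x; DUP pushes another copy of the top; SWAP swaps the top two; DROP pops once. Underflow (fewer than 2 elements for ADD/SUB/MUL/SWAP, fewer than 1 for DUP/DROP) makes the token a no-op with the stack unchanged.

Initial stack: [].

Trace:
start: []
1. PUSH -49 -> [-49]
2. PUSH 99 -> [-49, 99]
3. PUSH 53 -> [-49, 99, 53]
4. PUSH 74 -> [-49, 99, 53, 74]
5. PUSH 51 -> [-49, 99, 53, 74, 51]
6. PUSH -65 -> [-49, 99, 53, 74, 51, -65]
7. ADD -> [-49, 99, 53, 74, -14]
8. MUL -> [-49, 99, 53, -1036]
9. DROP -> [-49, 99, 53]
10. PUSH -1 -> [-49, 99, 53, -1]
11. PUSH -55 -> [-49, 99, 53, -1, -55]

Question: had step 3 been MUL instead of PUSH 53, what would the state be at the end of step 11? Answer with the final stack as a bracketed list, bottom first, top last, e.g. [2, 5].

(re-executing from step 3 with the substitution; state before step 3: [-49, 99])
3. MUL -> [-4851]
4. PUSH 74 -> [-4851, 74]
5. PUSH 51 -> [-4851, 74, 51]
6. PUSH -65 -> [-4851, 74, 51, -65]
7. ADD -> [-4851, 74, -14]
8. MUL -> [-4851, -1036]
9. DROP -> [-4851]
10. PUSH -1 -> [-4851, -1]
11. PUSH -55 -> [-4851, -1, -55]

[-4851, -1, -55]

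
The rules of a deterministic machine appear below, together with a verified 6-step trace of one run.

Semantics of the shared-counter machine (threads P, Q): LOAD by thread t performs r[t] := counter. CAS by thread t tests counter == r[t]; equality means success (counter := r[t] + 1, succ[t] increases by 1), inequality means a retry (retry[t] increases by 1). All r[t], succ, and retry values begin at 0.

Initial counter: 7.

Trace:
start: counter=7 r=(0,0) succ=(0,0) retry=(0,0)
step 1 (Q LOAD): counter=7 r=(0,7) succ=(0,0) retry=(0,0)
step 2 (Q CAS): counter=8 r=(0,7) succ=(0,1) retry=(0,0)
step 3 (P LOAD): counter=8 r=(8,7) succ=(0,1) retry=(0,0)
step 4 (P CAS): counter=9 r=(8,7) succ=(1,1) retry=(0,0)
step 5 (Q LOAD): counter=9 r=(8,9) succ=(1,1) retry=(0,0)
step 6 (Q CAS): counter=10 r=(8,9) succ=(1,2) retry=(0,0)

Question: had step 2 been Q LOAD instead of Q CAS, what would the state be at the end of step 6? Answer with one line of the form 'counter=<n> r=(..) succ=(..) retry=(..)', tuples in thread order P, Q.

(re-executing from step 2 with the substitution; state before step 2: counter=7 r=(0,7) succ=(0,0) retry=(0,0))
step 2 (Q LOAD): counter=7 r=(0,7) succ=(0,0) retry=(0,0)
step 3 (P LOAD): counter=7 r=(7,7) succ=(0,0) retry=(0,0)
step 4 (P CAS): counter=8 r=(7,7) succ=(1,0) retry=(0,0)
step 5 (Q LOAD): counter=8 r=(7,8) succ=(1,0) retry=(0,0)
step 6 (Q CAS): counter=9 r=(7,8) succ=(1,1) retry=(0,0)

counter=9 r=(7,8) succ=(1,1) retry=(0,0)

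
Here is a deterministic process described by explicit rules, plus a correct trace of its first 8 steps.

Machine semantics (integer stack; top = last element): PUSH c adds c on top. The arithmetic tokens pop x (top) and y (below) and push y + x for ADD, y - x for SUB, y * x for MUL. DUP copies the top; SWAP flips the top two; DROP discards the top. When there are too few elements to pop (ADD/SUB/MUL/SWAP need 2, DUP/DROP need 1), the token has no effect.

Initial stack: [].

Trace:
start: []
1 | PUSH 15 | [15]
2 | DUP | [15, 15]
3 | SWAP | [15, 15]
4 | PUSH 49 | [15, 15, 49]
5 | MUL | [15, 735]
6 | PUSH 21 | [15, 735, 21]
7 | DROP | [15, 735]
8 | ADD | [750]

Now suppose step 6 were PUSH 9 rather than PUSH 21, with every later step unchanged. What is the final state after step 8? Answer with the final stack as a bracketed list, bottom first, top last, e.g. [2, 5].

[750]

(re-executing from step 6 with the substitution; state before step 6: [15, 735])
6 | PUSH 9 | [15, 735, 9]
7 | DROP | [15, 735]
8 | ADD | [750]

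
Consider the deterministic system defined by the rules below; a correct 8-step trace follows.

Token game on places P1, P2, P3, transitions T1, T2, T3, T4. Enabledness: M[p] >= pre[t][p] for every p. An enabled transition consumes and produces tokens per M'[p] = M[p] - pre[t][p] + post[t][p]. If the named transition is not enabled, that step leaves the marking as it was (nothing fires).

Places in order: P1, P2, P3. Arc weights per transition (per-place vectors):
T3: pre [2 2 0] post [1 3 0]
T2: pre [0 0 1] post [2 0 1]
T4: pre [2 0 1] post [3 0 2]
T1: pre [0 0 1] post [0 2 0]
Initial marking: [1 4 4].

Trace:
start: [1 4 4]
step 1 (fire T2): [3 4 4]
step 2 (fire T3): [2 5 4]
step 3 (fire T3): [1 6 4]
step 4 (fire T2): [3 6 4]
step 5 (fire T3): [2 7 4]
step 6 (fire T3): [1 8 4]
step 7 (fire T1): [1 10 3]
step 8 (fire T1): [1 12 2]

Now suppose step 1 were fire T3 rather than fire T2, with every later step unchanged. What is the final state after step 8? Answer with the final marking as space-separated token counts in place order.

(re-executing from step 1 with the substitution; state before step 1: [1 4 4])
step 1 (fire T3): [1 4 4]
step 2 (fire T3): [1 4 4]
step 3 (fire T3): [1 4 4]
step 4 (fire T2): [3 4 4]
step 5 (fire T3): [2 5 4]
step 6 (fire T3): [1 6 4]
step 7 (fire T1): [1 8 3]
step 8 (fire T1): [1 10 2]

1 10 2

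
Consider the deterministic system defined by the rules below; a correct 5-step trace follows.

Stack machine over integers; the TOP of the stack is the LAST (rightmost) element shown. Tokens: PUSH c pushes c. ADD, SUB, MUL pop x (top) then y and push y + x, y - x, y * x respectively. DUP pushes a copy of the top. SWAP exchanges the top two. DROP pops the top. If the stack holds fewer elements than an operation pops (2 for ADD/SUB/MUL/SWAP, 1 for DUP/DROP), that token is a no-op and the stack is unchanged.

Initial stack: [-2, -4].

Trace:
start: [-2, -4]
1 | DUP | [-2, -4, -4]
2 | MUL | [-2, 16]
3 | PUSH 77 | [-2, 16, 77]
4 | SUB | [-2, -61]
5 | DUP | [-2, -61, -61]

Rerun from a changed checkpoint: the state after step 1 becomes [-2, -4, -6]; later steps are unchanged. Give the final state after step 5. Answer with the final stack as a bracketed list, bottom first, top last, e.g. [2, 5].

[-2, -53, -53]

state after step 1 := [-2, -4, -6]
2 | MUL | [-2, 24]
3 | PUSH 77 | [-2, 24, 77]
4 | SUB | [-2, -53]
5 | DUP | [-2, -53, -53]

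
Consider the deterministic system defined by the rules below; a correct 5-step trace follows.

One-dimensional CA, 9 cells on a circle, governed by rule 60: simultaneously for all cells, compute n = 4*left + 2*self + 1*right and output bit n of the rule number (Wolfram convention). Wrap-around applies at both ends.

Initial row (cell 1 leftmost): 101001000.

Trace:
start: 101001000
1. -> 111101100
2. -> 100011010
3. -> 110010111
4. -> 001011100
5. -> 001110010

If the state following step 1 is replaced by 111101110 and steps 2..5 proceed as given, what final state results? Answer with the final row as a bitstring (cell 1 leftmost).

state after step 1 := 111101110
2. -> 100011001
3. -> 010010101
4. -> 111011111
5. -> 000110000

000110000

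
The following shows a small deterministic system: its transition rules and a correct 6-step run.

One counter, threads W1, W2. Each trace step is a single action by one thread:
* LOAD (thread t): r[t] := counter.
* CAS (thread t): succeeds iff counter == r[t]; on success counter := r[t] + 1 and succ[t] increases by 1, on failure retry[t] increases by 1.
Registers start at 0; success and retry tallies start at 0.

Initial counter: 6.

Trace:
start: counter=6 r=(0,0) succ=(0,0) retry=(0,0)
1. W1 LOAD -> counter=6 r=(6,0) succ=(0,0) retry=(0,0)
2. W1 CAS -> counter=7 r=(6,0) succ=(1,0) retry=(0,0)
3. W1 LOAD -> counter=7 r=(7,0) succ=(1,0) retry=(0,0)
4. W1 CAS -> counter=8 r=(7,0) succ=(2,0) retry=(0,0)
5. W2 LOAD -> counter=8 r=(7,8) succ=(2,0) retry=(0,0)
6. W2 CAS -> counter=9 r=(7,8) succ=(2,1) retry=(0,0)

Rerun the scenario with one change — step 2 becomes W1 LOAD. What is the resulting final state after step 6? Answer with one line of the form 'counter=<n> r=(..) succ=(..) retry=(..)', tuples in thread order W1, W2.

(re-executing from step 2 with the substitution; state before step 2: counter=6 r=(6,0) succ=(0,0) retry=(0,0))
2. W1 LOAD -> counter=6 r=(6,0) succ=(0,0) retry=(0,0)
3. W1 LOAD -> counter=6 r=(6,0) succ=(0,0) retry=(0,0)
4. W1 CAS -> counter=7 r=(6,0) succ=(1,0) retry=(0,0)
5. W2 LOAD -> counter=7 r=(6,7) succ=(1,0) retry=(0,0)
6. W2 CAS -> counter=8 r=(6,7) succ=(1,1) retry=(0,0)

counter=8 r=(6,7) succ=(1,1) retry=(0,0)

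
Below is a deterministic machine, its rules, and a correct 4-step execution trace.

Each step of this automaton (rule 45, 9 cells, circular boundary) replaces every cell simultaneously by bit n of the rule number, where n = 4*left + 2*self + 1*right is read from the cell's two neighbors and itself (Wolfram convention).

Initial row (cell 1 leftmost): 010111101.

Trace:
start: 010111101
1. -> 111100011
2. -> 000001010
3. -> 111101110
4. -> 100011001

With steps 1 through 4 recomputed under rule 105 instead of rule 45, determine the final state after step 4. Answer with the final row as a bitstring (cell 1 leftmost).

011000011

(re-executing steps 1..4 under rule 105; state before step 1: 010111101)
1. -> 101100110
2. -> 011100111
3. -> 110100101
4. -> 011000011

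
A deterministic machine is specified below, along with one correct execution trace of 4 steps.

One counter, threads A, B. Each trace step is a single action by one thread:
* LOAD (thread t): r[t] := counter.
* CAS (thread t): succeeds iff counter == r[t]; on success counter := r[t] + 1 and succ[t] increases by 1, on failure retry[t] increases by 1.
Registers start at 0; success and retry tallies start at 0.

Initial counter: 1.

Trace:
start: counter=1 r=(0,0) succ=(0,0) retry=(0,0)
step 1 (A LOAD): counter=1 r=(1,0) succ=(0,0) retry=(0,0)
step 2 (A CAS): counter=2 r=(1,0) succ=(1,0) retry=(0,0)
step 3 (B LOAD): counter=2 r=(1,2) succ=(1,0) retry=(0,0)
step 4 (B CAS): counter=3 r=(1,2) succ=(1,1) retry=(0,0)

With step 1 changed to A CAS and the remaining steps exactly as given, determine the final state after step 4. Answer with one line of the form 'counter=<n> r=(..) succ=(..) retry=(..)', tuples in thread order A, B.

(re-executing from step 1 with the substitution; state before step 1: counter=1 r=(0,0) succ=(0,0) retry=(0,0))
step 1 (A CAS): counter=1 r=(0,0) succ=(0,0) retry=(1,0)
step 2 (A CAS): counter=1 r=(0,0) succ=(0,0) retry=(2,0)
step 3 (B LOAD): counter=1 r=(0,1) succ=(0,0) retry=(2,0)
step 4 (B CAS): counter=2 r=(0,1) succ=(0,1) retry=(2,0)

counter=2 r=(0,1) succ=(0,1) retry=(2,0)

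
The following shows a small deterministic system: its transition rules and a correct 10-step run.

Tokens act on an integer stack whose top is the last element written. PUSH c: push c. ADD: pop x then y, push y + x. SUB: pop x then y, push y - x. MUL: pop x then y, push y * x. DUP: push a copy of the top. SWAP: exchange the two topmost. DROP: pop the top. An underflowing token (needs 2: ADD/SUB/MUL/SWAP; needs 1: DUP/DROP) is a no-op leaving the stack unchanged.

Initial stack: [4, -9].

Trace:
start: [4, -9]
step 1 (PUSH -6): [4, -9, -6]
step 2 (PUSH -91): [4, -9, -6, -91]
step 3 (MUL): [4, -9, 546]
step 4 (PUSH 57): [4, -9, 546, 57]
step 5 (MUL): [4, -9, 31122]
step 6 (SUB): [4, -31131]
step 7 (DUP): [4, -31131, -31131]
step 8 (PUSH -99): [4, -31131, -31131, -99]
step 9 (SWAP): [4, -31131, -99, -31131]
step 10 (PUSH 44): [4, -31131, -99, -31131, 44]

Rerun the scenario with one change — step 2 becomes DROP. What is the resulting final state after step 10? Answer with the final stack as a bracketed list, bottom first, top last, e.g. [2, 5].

(re-executing from step 2 with the substitution; state before step 2: [4, -9, -6])
step 2 (DROP): [4, -9]
step 3 (MUL): [-36]
step 4 (PUSH 57): [-36, 57]
step 5 (MUL): [-2052]
step 6 (SUB): [-2052]
step 7 (DUP): [-2052, -2052]
step 8 (PUSH -99): [-2052, -2052, -99]
step 9 (SWAP): [-2052, -99, -2052]
step 10 (PUSH 44): [-2052, -99, -2052, 44]

[-2052, -99, -2052, 44]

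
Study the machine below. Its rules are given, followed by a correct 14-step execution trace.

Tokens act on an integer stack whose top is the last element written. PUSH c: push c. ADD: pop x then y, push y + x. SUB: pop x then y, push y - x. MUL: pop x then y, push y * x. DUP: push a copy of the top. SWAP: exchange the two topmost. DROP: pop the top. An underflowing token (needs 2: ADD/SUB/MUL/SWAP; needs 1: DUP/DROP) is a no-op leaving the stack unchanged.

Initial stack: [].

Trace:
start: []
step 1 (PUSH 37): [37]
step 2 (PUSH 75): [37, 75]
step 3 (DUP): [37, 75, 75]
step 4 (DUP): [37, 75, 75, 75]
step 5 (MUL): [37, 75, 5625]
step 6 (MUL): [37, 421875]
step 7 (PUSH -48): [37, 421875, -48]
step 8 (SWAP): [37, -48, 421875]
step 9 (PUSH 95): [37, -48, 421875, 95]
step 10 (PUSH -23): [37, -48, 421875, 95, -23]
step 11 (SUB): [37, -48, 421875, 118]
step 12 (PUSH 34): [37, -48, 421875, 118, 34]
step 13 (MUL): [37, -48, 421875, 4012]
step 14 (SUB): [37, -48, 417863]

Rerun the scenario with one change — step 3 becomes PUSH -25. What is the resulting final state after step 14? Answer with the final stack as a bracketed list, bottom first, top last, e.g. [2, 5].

[37, -48, 42863]

(re-executing from step 3 with the substitution; state before step 3: [37, 75])
step 3 (PUSH -25): [37, 75, -25]
step 4 (DUP): [37, 75, -25, -25]
step 5 (MUL): [37, 75, 625]
step 6 (MUL): [37, 46875]
step 7 (PUSH -48): [37, 46875, -48]
step 8 (SWAP): [37, -48, 46875]
step 9 (PUSH 95): [37, -48, 46875, 95]
step 10 (PUSH -23): [37, -48, 46875, 95, -23]
step 11 (SUB): [37, -48, 46875, 118]
step 12 (PUSH 34): [37, -48, 46875, 118, 34]
step 13 (MUL): [37, -48, 46875, 4012]
step 14 (SUB): [37, -48, 42863]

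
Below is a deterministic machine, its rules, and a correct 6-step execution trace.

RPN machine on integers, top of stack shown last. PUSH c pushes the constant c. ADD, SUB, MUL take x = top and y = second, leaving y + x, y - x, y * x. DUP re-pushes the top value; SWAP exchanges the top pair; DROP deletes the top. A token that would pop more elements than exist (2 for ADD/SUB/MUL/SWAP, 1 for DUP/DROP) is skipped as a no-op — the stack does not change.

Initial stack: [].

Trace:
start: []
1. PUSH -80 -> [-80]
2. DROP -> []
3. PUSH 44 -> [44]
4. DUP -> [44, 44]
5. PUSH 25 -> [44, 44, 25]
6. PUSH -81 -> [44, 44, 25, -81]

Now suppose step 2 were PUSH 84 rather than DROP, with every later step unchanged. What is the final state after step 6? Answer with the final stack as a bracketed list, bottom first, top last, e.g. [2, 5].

[-80, 84, 44, 44, 25, -81]

(re-executing from step 2 with the substitution; state before step 2: [-80])
2. PUSH 84 -> [-80, 84]
3. PUSH 44 -> [-80, 84, 44]
4. DUP -> [-80, 84, 44, 44]
5. PUSH 25 -> [-80, 84, 44, 44, 25]
6. PUSH -81 -> [-80, 84, 44, 44, 25, -81]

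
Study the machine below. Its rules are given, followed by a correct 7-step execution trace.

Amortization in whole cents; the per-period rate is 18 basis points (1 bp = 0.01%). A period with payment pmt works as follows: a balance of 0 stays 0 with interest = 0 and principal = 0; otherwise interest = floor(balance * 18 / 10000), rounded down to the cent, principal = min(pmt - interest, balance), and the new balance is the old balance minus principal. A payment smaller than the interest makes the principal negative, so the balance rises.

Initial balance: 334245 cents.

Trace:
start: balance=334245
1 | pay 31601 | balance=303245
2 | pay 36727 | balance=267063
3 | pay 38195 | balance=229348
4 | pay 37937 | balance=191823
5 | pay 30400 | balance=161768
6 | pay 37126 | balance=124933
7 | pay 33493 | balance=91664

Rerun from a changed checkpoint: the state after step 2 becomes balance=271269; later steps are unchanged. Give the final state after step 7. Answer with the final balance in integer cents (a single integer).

state after step 2 := balance=271269
3 | pay 38195 | balance=233562
4 | pay 37937 | balance=196045
5 | pay 30400 | balance=165997
6 | pay 37126 | balance=129169
7 | pay 33493 | balance=95908

95908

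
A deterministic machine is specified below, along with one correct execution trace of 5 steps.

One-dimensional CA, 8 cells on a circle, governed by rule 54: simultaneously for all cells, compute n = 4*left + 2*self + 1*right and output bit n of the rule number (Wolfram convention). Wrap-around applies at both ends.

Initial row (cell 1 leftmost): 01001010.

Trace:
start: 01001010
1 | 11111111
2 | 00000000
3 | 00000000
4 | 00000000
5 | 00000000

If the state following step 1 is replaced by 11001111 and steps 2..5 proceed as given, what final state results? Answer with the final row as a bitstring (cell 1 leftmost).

00000011

state after step 1 := 11001111
2 | 00110000
3 | 01001000
4 | 11111100
5 | 00000011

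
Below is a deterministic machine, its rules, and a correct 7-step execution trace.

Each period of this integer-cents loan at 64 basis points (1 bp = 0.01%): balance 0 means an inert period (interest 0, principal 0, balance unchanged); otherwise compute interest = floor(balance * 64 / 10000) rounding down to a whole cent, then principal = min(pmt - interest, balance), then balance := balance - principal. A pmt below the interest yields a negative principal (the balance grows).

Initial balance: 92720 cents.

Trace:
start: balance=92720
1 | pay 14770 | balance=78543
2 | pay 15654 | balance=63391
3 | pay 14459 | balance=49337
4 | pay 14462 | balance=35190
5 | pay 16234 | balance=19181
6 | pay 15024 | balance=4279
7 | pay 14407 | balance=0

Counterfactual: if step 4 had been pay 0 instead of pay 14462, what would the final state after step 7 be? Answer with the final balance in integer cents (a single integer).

4640

(re-executing from step 4 with the substitution; state before step 4: balance=49337)
4 | pay 0 | balance=49652
5 | pay 16234 | balance=33735
6 | pay 15024 | balance=18926
7 | pay 14407 | balance=4640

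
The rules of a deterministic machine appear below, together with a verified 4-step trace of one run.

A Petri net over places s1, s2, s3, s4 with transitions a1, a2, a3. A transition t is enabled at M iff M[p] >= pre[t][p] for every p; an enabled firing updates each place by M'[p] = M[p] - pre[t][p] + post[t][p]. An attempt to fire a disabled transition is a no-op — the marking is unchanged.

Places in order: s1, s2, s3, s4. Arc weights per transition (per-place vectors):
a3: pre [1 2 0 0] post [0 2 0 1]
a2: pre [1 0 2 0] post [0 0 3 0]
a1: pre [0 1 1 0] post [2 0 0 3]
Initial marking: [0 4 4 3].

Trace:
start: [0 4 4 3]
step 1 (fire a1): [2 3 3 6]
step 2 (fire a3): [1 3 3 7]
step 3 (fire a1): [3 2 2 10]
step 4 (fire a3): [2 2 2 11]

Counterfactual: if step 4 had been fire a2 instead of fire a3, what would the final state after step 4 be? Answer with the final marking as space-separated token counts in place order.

(re-executing from step 4 with the substitution; state before step 4: [3 2 2 10])
step 4 (fire a2): [2 2 3 10]

2 2 3 10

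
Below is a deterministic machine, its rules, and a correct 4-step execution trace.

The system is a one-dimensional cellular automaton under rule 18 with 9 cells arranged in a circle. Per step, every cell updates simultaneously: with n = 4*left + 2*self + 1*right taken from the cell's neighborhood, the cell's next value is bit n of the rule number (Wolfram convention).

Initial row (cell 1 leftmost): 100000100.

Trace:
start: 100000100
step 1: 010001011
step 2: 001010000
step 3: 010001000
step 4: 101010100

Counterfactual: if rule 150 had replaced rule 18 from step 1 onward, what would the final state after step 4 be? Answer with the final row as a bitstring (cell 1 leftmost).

111011100

(re-executing steps 1..4 under rule 150; state before step 1: 100000100)
step 1: 110001111
step 2: 101010111
step 3: 001010011
step 4: 111011100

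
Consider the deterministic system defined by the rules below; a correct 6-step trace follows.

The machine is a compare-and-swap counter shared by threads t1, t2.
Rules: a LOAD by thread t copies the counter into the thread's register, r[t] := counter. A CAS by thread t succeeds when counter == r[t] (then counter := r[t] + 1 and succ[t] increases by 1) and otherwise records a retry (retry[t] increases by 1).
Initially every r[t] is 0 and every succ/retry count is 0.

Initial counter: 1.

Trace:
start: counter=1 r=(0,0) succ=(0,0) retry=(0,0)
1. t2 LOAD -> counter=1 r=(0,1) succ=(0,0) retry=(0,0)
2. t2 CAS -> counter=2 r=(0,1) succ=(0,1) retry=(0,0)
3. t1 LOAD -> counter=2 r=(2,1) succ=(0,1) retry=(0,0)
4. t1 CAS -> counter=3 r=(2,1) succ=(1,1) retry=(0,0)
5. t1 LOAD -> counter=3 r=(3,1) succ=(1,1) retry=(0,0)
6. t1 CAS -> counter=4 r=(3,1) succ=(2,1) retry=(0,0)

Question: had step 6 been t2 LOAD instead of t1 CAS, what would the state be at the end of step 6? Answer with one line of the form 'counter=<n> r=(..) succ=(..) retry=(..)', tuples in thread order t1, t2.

counter=3 r=(3,3) succ=(1,1) retry=(0,0)

(re-executing from step 6 with the substitution; state before step 6: counter=3 r=(3,1) succ=(1,1) retry=(0,0))
6. t2 LOAD -> counter=3 r=(3,3) succ=(1,1) retry=(0,0)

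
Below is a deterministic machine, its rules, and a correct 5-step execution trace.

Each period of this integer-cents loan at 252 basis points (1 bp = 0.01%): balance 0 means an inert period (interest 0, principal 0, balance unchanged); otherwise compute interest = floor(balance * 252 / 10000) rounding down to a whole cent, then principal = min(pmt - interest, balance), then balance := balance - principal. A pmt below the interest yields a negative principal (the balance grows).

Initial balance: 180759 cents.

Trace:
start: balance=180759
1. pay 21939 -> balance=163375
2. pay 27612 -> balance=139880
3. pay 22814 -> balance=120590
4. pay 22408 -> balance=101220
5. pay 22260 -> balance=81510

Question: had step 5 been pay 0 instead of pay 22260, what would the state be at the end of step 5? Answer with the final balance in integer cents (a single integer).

103770

(re-executing from step 5 with the substitution; state before step 5: balance=101220)
5. pay 0 -> balance=103770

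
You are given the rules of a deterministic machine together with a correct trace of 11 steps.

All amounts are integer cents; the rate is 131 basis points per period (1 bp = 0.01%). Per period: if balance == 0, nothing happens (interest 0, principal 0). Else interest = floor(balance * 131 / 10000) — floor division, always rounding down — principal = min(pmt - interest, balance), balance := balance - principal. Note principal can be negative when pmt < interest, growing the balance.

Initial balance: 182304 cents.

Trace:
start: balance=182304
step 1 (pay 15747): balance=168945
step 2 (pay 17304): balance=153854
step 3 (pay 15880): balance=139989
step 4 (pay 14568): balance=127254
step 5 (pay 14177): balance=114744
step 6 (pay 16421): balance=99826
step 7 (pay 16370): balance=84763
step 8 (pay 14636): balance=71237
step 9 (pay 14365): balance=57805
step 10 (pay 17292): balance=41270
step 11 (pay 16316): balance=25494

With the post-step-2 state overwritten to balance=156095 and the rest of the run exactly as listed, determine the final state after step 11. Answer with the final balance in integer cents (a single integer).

state after step 2 := balance=156095
step 3 (pay 15880): balance=142259
step 4 (pay 14568): balance=129554
step 5 (pay 14177): balance=117074
step 6 (pay 16421): balance=102186
step 7 (pay 16370): balance=87154
step 8 (pay 14636): balance=73659
step 9 (pay 14365): balance=60258
step 10 (pay 17292): balance=43755
step 11 (pay 16316): balance=28012

28012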